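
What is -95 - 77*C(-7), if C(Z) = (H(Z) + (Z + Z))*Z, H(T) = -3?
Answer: -9258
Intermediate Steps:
C(Z) = Z*(-3 + 2*Z) (C(Z) = (-3 + (Z + Z))*Z = (-3 + 2*Z)*Z = Z*(-3 + 2*Z))
-95 - 77*C(-7) = -95 - (-539)*(-3 + 2*(-7)) = -95 - (-539)*(-3 - 14) = -95 - (-539)*(-17) = -95 - 77*119 = -95 - 9163 = -9258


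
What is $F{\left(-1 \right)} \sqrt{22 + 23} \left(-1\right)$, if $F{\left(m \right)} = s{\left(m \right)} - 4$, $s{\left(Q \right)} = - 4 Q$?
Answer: $0$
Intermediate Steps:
$F{\left(m \right)} = -4 - 4 m$ ($F{\left(m \right)} = - 4 m - 4 = -4 - 4 m$)
$F{\left(-1 \right)} \sqrt{22 + 23} \left(-1\right) = \left(-4 - -4\right) \sqrt{22 + 23} \left(-1\right) = \left(-4 + 4\right) \sqrt{45} \left(-1\right) = 0 \cdot 3 \sqrt{5} \left(-1\right) = 0 \left(-1\right) = 0$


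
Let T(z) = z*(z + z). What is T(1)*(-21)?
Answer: -42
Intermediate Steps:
T(z) = 2*z² (T(z) = z*(2*z) = 2*z²)
T(1)*(-21) = (2*1²)*(-21) = (2*1)*(-21) = 2*(-21) = -42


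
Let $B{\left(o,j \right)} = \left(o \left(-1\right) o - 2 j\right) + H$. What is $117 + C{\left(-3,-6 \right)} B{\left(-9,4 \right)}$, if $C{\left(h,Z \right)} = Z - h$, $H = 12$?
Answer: $348$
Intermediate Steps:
$B{\left(o,j \right)} = 12 - o^{2} - 2 j$ ($B{\left(o,j \right)} = \left(o \left(-1\right) o - 2 j\right) + 12 = \left(- o o - 2 j\right) + 12 = \left(- o^{2} - 2 j\right) + 12 = 12 - o^{2} - 2 j$)
$117 + C{\left(-3,-6 \right)} B{\left(-9,4 \right)} = 117 + \left(-6 - -3\right) \left(12 - \left(-9\right)^{2} - 8\right) = 117 + \left(-6 + 3\right) \left(12 - 81 - 8\right) = 117 - 3 \left(12 - 81 - 8\right) = 117 - -231 = 117 + 231 = 348$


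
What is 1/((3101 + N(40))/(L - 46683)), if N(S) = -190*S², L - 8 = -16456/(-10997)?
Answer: 513268519/3308986303 ≈ 0.15511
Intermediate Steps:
L = 104432/10997 (L = 8 - 16456/(-10997) = 8 - 16456*(-1/10997) = 8 + 16456/10997 = 104432/10997 ≈ 9.4964)
1/((3101 + N(40))/(L - 46683)) = 1/((3101 - 190*40²)/(104432/10997 - 46683)) = 1/((3101 - 190*1600)/(-513268519/10997)) = 1/((3101 - 304000)*(-10997/513268519)) = 1/(-300899*(-10997/513268519)) = 1/(3308986303/513268519) = 513268519/3308986303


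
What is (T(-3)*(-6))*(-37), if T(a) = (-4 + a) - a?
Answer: -888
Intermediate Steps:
T(a) = -4
(T(-3)*(-6))*(-37) = -4*(-6)*(-37) = 24*(-37) = -888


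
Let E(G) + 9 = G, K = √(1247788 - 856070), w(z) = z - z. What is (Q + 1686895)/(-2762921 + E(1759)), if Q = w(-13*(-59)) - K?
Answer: -240985/394453 + √391718/2761171 ≈ -0.61071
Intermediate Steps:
w(z) = 0
K = √391718 ≈ 625.87
E(G) = -9 + G
Q = -√391718 (Q = 0 - √391718 = -√391718 ≈ -625.87)
(Q + 1686895)/(-2762921 + E(1759)) = (-√391718 + 1686895)/(-2762921 + (-9 + 1759)) = (1686895 - √391718)/(-2762921 + 1750) = (1686895 - √391718)/(-2761171) = (1686895 - √391718)*(-1/2761171) = -240985/394453 + √391718/2761171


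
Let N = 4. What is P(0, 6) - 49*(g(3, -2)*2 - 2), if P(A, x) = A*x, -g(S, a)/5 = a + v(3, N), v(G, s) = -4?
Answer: -2842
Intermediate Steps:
g(S, a) = 20 - 5*a (g(S, a) = -5*(a - 4) = -5*(-4 + a) = 20 - 5*a)
P(0, 6) - 49*(g(3, -2)*2 - 2) = 0*6 - 49*((20 - 5*(-2))*2 - 2) = 0 - 49*((20 + 10)*2 - 2) = 0 - 49*(30*2 - 2) = 0 - 49*(60 - 2) = 0 - 49*58 = 0 - 2842 = -2842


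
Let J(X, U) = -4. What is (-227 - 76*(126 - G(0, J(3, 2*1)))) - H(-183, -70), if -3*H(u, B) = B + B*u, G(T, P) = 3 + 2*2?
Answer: -15073/3 ≈ -5024.3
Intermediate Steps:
G(T, P) = 7 (G(T, P) = 3 + 4 = 7)
H(u, B) = -B/3 - B*u/3 (H(u, B) = -(B + B*u)/3 = -B/3 - B*u/3)
(-227 - 76*(126 - G(0, J(3, 2*1)))) - H(-183, -70) = (-227 - 76*(126 - 1*7)) - (-1)*(-70)*(1 - 183)/3 = (-227 - 76*(126 - 7)) - (-1)*(-70)*(-182)/3 = (-227 - 76*119) - 1*(-12740/3) = (-227 - 9044) + 12740/3 = -9271 + 12740/3 = -15073/3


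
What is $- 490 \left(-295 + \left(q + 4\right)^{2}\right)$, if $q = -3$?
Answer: $144060$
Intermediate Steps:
$- 490 \left(-295 + \left(q + 4\right)^{2}\right) = - 490 \left(-295 + \left(-3 + 4\right)^{2}\right) = - 490 \left(-295 + 1^{2}\right) = - 490 \left(-295 + 1\right) = \left(-490\right) \left(-294\right) = 144060$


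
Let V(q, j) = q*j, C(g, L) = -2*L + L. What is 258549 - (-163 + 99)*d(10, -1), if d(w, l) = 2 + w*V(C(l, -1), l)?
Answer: 258037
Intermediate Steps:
C(g, L) = -L
V(q, j) = j*q
d(w, l) = 2 + l*w (d(w, l) = 2 + w*(l*(-1*(-1))) = 2 + w*(l*1) = 2 + w*l = 2 + l*w)
258549 - (-163 + 99)*d(10, -1) = 258549 - (-163 + 99)*(2 - 1*10) = 258549 - (-64)*(2 - 10) = 258549 - (-64)*(-8) = 258549 - 1*512 = 258549 - 512 = 258037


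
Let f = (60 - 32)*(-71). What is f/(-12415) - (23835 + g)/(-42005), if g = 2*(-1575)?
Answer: 68062043/104298415 ≈ 0.65257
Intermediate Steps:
g = -3150
f = -1988 (f = 28*(-71) = -1988)
f/(-12415) - (23835 + g)/(-42005) = -1988/(-12415) - (23835 - 3150)/(-42005) = -1988*(-1/12415) - 1*20685*(-1/42005) = 1988/12415 - 20685*(-1/42005) = 1988/12415 + 4137/8401 = 68062043/104298415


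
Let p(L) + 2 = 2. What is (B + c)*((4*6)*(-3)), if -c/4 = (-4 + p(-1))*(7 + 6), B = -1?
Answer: -14904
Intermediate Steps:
p(L) = 0 (p(L) = -2 + 2 = 0)
c = 208 (c = -4*(-4 + 0)*(7 + 6) = -(-16)*13 = -4*(-52) = 208)
(B + c)*((4*6)*(-3)) = (-1 + 208)*((4*6)*(-3)) = 207*(24*(-3)) = 207*(-72) = -14904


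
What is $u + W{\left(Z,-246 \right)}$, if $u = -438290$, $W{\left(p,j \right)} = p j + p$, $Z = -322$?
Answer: $-359400$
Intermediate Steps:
$W{\left(p,j \right)} = p + j p$ ($W{\left(p,j \right)} = j p + p = p + j p$)
$u + W{\left(Z,-246 \right)} = -438290 - 322 \left(1 - 246\right) = -438290 - -78890 = -438290 + 78890 = -359400$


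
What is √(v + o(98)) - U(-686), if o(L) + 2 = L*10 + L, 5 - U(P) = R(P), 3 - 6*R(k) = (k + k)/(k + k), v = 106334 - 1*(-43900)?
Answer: -14/3 + √151310 ≈ 384.32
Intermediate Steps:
v = 150234 (v = 106334 + 43900 = 150234)
R(k) = ⅓ (R(k) = ½ - (k + k)/(6*(k + k)) = ½ - 2*k/(6*(2*k)) = ½ - 2*k*1/(2*k)/6 = ½ - ⅙*1 = ½ - ⅙ = ⅓)
U(P) = 14/3 (U(P) = 5 - 1*⅓ = 5 - ⅓ = 14/3)
o(L) = -2 + 11*L (o(L) = -2 + (L*10 + L) = -2 + (10*L + L) = -2 + 11*L)
√(v + o(98)) - U(-686) = √(150234 + (-2 + 11*98)) - 1*14/3 = √(150234 + (-2 + 1078)) - 14/3 = √(150234 + 1076) - 14/3 = √151310 - 14/3 = -14/3 + √151310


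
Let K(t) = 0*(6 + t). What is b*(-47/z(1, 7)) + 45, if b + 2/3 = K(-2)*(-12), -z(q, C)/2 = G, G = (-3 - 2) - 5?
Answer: 1397/30 ≈ 46.567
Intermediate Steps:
G = -10 (G = -5 - 5 = -10)
z(q, C) = 20 (z(q, C) = -2*(-10) = 20)
K(t) = 0
b = -⅔ (b = -⅔ + 0*(-12) = -⅔ + 0 = -⅔ ≈ -0.66667)
b*(-47/z(1, 7)) + 45 = -(-94)/(3*20) + 45 = -⅔*(-47/20) + 45 = 47/30 + 45 = 1397/30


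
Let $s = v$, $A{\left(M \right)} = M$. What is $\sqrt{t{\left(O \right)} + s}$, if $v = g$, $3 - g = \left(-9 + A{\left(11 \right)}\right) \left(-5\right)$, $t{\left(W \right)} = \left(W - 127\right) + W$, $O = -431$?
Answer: $4 i \sqrt{61} \approx 31.241 i$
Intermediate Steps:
$t{\left(W \right)} = -127 + 2 W$ ($t{\left(W \right)} = \left(-127 + W\right) + W = -127 + 2 W$)
$g = 13$ ($g = 3 - \left(-9 + 11\right) \left(-5\right) = 3 - 2 \left(-5\right) = 3 - -10 = 3 + 10 = 13$)
$v = 13$
$s = 13$
$\sqrt{t{\left(O \right)} + s} = \sqrt{\left(-127 + 2 \left(-431\right)\right) + 13} = \sqrt{\left(-127 - 862\right) + 13} = \sqrt{-989 + 13} = \sqrt{-976} = 4 i \sqrt{61}$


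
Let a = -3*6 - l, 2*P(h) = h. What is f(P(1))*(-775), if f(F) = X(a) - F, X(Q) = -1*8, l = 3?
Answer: 13175/2 ≈ 6587.5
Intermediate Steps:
P(h) = h/2
a = -21 (a = -3*6 - 1*3 = -18 - 3 = -21)
X(Q) = -8
f(F) = -8 - F
f(P(1))*(-775) = (-8 - 1/2)*(-775) = -17/2*(-775) = 13175/2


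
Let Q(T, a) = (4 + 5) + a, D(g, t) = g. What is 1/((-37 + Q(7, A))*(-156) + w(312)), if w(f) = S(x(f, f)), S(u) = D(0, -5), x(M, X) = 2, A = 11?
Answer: 1/2652 ≈ 0.00037707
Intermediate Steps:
S(u) = 0
Q(T, a) = 9 + a
w(f) = 0
1/((-37 + Q(7, A))*(-156) + w(312)) = 1/((-37 + (9 + 11))*(-156) + 0) = 1/((-37 + 20)*(-156) + 0) = 1/(-17*(-156) + 0) = 1/(2652 + 0) = 1/2652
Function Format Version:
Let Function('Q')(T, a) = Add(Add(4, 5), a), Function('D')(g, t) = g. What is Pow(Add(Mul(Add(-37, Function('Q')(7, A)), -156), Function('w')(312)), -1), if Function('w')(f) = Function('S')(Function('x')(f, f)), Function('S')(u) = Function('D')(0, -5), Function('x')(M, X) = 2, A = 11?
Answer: Rational(1, 2652) ≈ 0.00037707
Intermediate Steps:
Function('S')(u) = 0
Function('Q')(T, a) = Add(9, a)
Function('w')(f) = 0
Pow(Add(Mul(Add(-37, Function('Q')(7, A)), -156), Function('w')(312)), -1) = Pow(Add(Mul(Add(-37, Add(9, 11)), -156), 0), -1) = Pow(Add(Mul(Add(-37, 20), -156), 0), -1) = Pow(Add(Mul(-17, -156), 0), -1) = Pow(Add(2652, 0), -1) = Pow(2652, -1) = Rational(1, 2652)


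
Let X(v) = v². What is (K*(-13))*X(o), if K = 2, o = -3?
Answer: -234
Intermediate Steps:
(K*(-13))*X(o) = (2*(-13))*(-3)² = -26*9 = -234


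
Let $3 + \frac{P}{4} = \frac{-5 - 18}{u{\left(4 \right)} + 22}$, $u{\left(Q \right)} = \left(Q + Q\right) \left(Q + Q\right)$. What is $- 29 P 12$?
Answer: $\frac{195576}{43} \approx 4548.3$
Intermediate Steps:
$u{\left(Q \right)} = 4 Q^{2}$ ($u{\left(Q \right)} = 2 Q 2 Q = 4 Q^{2}$)
$P = - \frac{562}{43}$ ($P = -12 + 4 \frac{-5 - 18}{4 \cdot 4^{2} + 22} = -12 + 4 \left(- \frac{23}{4 \cdot 16 + 22}\right) = -12 + 4 \left(- \frac{23}{64 + 22}\right) = -12 + 4 \left(- \frac{23}{86}\right) = -12 - \frac{46}{43} = - \frac{562}{43} \approx -13.07$)
$- 29 P 12 = \left(-29\right) \left(- \frac{562}{43}\right) 12 = \frac{16298}{43} \cdot 12 = \frac{195576}{43}$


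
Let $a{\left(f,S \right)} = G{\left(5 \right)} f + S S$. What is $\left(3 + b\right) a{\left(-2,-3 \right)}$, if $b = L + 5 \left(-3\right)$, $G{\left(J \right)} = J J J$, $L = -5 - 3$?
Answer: $4820$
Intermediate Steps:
$L = -8$ ($L = -5 - 3 = -8$)
$G{\left(J \right)} = J^{3}$ ($G{\left(J \right)} = J^{2} J = J^{3}$)
$a{\left(f,S \right)} = S^{2} + 125 f$ ($a{\left(f,S \right)} = 5^{3} f + S S = 125 f + S^{2} = S^{2} + 125 f$)
$b = -23$ ($b = -8 + 5 \left(-3\right) = -8 - 15 = -23$)
$\left(3 + b\right) a{\left(-2,-3 \right)} = \left(3 - 23\right) \left(\left(-3\right)^{2} + 125 \left(-2\right)\right) = - 20 \left(9 - 250\right) = \left(-20\right) \left(-241\right) = 4820$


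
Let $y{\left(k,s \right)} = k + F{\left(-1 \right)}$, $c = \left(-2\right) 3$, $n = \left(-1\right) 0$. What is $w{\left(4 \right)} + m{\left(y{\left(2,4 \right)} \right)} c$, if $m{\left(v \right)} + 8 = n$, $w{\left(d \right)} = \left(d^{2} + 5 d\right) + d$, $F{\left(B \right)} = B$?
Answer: $88$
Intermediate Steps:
$w{\left(d \right)} = d^{2} + 6 d$
$n = 0$
$c = -6$
$y{\left(k,s \right)} = -1 + k$ ($y{\left(k,s \right)} = k - 1 = -1 + k$)
$m{\left(v \right)} = -8$ ($m{\left(v \right)} = -8 + 0 = -8$)
$w{\left(4 \right)} + m{\left(y{\left(2,4 \right)} \right)} c = 4 \left(6 + 4\right) - -48 = 4 \cdot 10 + 48 = 40 + 48 = 88$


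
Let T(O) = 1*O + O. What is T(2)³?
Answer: 64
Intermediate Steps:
T(O) = 2*O (T(O) = O + O = 2*O)
T(2)³ = (2*2)³ = 4³ = 64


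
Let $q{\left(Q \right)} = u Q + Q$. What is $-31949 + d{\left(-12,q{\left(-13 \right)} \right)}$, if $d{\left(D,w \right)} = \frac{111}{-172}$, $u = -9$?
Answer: $- \frac{5495339}{172} \approx -31950.0$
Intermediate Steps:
$q{\left(Q \right)} = - 8 Q$ ($q{\left(Q \right)} = - 9 Q + Q = - 8 Q$)
$d{\left(D,w \right)} = - \frac{111}{172}$ ($d{\left(D,w \right)} = 111 \left(- \frac{1}{172}\right) = - \frac{111}{172}$)
$-31949 + d{\left(-12,q{\left(-13 \right)} \right)} = -31949 - \frac{111}{172} = - \frac{5495339}{172}$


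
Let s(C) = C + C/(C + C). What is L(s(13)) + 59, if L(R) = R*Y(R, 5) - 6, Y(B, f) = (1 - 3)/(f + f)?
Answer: 503/10 ≈ 50.300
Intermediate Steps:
Y(B, f) = -1/f (Y(B, f) = -2*1/(2*f) = -1/f)
s(C) = 1/2 + C (s(C) = C + C/((2*C)) = C + (1/(2*C))*C = C + 1/2 = 1/2 + C)
L(R) = -6 - R/5 (L(R) = R*(-1/5) - 6 = -R/5 - 6 = -6 - R/5)
L(s(13)) + 59 = (-6 - (1/2 + 13)/5) + 59 = (-6 - 1/5*27/2) + 59 = (-6 - 27/10) + 59 = -87/10 + 59 = 503/10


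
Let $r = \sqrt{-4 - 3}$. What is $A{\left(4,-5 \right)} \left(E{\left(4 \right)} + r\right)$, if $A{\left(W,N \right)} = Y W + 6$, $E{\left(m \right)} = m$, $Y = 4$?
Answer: $88 + 22 i \sqrt{7} \approx 88.0 + 58.207 i$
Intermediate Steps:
$A{\left(W,N \right)} = 6 + 4 W$ ($A{\left(W,N \right)} = 4 W + 6 = 6 + 4 W$)
$r = i \sqrt{7}$ ($r = \sqrt{-7} = i \sqrt{7} \approx 2.6458 i$)
$A{\left(4,-5 \right)} \left(E{\left(4 \right)} + r\right) = \left(6 + 4 \cdot 4\right) \left(4 + i \sqrt{7}\right) = \left(6 + 16\right) \left(4 + i \sqrt{7}\right) = 22 \left(4 + i \sqrt{7}\right) = 88 + 22 i \sqrt{7}$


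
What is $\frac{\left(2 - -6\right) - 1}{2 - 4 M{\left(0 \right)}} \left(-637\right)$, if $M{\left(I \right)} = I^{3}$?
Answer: $- \frac{4459}{2} \approx -2229.5$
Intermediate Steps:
$\frac{\left(2 - -6\right) - 1}{2 - 4 M{\left(0 \right)}} \left(-637\right) = \frac{\left(2 - -6\right) - 1}{2 - 4 \cdot 0^{3}} \left(-637\right) = \frac{\left(2 + 6\right) - 1}{2 - 0} \left(-637\right) = \frac{8 - 1}{2 + 0} \left(-637\right) = \frac{7}{2} \left(-637\right) = - \frac{4459}{2}$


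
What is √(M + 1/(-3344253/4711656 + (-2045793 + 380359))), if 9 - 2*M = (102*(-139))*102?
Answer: √19788264463905905025806940616778/5231303628638 ≈ 850.34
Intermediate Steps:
M = 1446165/2 (M = 9/2 - 102*(-139)*102/2 = 9/2 - (-7089)*102 = 9/2 - ½*(-1446156) = 9/2 + 723078 = 1446165/2 ≈ 7.2308e+5)
√(M + 1/(-3344253/4711656 + (-2045793 + 380359))) = √(1446165/2 + 1/(-3344253/4711656 + (-2045793 + 380359))) = √(1446165/2 + 1/(-3344253*1/4711656 - 1665434)) = √(1446165/2 + 1/(-1114751/1570552 - 1665434)) = √(1446165/2 + 1/(-2615651814319/1570552)) = √(1446165/2 - 1570552/2615651814319) = √(3782664106051495531/5231303628638) = √19788264463905905025806940616778/5231303628638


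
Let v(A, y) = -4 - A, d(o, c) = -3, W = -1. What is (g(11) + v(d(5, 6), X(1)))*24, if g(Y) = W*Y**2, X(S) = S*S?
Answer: -2928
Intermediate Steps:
X(S) = S**2
g(Y) = -Y**2
(g(11) + v(d(5, 6), X(1)))*24 = (-1*11**2 + (-4 - 1*(-3)))*24 = (-1*121 + (-4 + 3))*24 = (-121 - 1)*24 = -122*24 = -2928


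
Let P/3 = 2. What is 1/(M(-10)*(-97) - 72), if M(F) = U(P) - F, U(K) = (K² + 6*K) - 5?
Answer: -1/7541 ≈ -0.00013261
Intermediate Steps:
P = 6 (P = 3*2 = 6)
U(K) = -5 + K² + 6*K
M(F) = 67 - F (M(F) = (-5 + 6² + 6*6) - F = (-5 + 36 + 36) - F = 67 - F)
1/(M(-10)*(-97) - 72) = 1/((67 - 1*(-10))*(-97) - 72) = 1/((67 + 10)*(-97) - 72) = 1/(77*(-97) - 72) = 1/(-7469 - 72) = 1/(-7541) = -1/7541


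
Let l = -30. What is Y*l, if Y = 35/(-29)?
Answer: 1050/29 ≈ 36.207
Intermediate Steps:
Y = -35/29 (Y = 35*(-1/29) = -35/29 ≈ -1.2069)
Y*l = -35/29*(-30) = 1050/29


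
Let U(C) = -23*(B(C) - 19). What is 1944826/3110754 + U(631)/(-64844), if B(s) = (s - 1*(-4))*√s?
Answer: 62375448823/100856866188 + 14605*√631/64844 ≈ 6.2762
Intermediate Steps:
B(s) = √s*(4 + s) (B(s) = (s + 4)*√s = (4 + s)*√s = √s*(4 + s))
U(C) = 437 - 23*√C*(4 + C) (U(C) = -23*(√C*(4 + C) - 19) = -23*(-19 + √C*(4 + C)) = 437 - 23*√C*(4 + C))
1944826/3110754 + U(631)/(-64844) = 1944826/3110754 + (437 - 23*√631*(4 + 631))/(-64844) = 1944826*(1/3110754) + (437 - 23*√631*635)*(-1/64844) = 972413/1555377 + (437 - 14605*√631)*(-1/64844) = 972413/1555377 + (-437/64844 + 14605*√631/64844) = 62375448823/100856866188 + 14605*√631/64844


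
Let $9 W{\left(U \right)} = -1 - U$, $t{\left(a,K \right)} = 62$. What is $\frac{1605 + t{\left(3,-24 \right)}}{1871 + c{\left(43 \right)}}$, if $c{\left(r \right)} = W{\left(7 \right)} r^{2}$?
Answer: $\frac{15003}{2047} \approx 7.3293$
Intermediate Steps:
$W{\left(U \right)} = - \frac{1}{9} - \frac{U}{9}$ ($W{\left(U \right)} = \frac{-1 - U}{9} = - \frac{1}{9} - \frac{U}{9}$)
$c{\left(r \right)} = - \frac{8 r^{2}}{9}$ ($c{\left(r \right)} = \left(- \frac{1}{9} - \frac{7}{9}\right) r^{2} = - \frac{8 r^{2}}{9}$)
$\frac{1605 + t{\left(3,-24 \right)}}{1871 + c{\left(43 \right)}} = \frac{1605 + 62}{1871 - \frac{8 \cdot 43^{2}}{9}} = \frac{1667}{1871 - \frac{14792}{9}} = \frac{1667}{\frac{2047}{9}} = 1667 \cdot \frac{9}{2047} = \frac{15003}{2047}$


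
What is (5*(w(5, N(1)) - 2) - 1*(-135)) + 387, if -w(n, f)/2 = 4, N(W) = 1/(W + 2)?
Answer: 472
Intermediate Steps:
N(W) = 1/(2 + W)
w(n, f) = -8 (w(n, f) = -2*4 = -8)
(5*(w(5, N(1)) - 2) - 1*(-135)) + 387 = (5*(-8 - 2) - 1*(-135)) + 387 = (5*(-10) + 135) + 387 = (-50 + 135) + 387 = 85 + 387 = 472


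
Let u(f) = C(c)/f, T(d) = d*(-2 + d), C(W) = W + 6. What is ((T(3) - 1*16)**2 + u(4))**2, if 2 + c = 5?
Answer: 469225/16 ≈ 29327.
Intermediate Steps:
c = 3 (c = -2 + 5 = 3)
C(W) = 6 + W
u(f) = 9/f (u(f) = (6 + 3)/f = 9/f)
((T(3) - 1*16)**2 + u(4))**2 = ((3*(-2 + 3) - 1*16)**2 + 9/4)**2 = ((3*1 - 16)**2 + 9*(1/4))**2 = ((3 - 16)**2 + 9/4)**2 = ((-13)**2 + 9/4)**2 = (169 + 9/4)**2 = (685/4)**2 = 469225/16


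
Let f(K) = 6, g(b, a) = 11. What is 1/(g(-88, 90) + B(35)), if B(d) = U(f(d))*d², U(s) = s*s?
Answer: 1/44111 ≈ 2.2670e-5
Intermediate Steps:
U(s) = s²
B(d) = 36*d² (B(d) = 6²*d² = 36*d²)
1/(g(-88, 90) + B(35)) = 1/(11 + 36*35²) = 1/(11 + 36*1225) = 1/(11 + 44100) = 1/44111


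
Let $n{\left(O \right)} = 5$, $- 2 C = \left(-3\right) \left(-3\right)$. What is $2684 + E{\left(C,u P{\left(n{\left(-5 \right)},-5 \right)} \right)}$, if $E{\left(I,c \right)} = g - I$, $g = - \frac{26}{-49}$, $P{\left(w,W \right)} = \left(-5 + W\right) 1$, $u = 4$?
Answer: $\frac{263525}{98} \approx 2689.0$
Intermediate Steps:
$C = - \frac{9}{2}$ ($C = - \frac{\left(-3\right) \left(-3\right)}{2} = \left(- \frac{1}{2}\right) 9 = - \frac{9}{2} \approx -4.5$)
$P{\left(w,W \right)} = -5 + W$
$g = \frac{26}{49}$ ($g = \left(-26\right) \left(- \frac{1}{49}\right) = \frac{26}{49} \approx 0.53061$)
$E{\left(I,c \right)} = \frac{26}{49} - I$
$2684 + E{\left(C,u P{\left(n{\left(-5 \right)},-5 \right)} \right)} = 2684 + \left(\frac{26}{49} - - \frac{9}{2}\right) = 2684 + \left(\frac{26}{49} + \frac{9}{2}\right) = 2684 + \frac{493}{98} = \frac{263525}{98}$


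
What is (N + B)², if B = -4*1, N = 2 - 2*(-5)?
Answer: 64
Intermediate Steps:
N = 12 (N = 2 + 10 = 12)
B = -4
(N + B)² = (12 - 4)² = 8² = 64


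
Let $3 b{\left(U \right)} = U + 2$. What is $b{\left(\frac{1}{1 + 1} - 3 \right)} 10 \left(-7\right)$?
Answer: $\frac{35}{3} \approx 11.667$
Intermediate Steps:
$b{\left(U \right)} = \frac{2}{3} + \frac{U}{3}$ ($b{\left(U \right)} = \frac{U + 2}{3} = \frac{2 + U}{3} = \frac{2}{3} + \frac{U}{3}$)
$b{\left(\frac{1}{1 + 1} - 3 \right)} 10 \left(-7\right) = \left(\frac{2}{3} + \frac{\frac{1}{1 + 1} - 3}{3}\right) 10 \left(-7\right) = \left(\frac{2}{3} + \frac{\frac{1}{2} - 3}{3}\right) 10 \left(-7\right) = \left(\frac{2}{3} + \frac{1}{3} \left(- \frac{5}{2}\right)\right) 10 \left(-7\right) = \left(\frac{2}{3} - \frac{5}{6}\right) 10 \left(-7\right) = \left(- \frac{1}{6}\right) 10 \left(-7\right) = \left(- \frac{5}{3}\right) \left(-7\right) = \frac{35}{3}$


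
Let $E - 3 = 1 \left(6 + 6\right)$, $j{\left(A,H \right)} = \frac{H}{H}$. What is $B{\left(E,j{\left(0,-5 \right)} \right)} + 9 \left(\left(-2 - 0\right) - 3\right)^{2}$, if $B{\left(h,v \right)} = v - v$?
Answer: $225$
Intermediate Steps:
$j{\left(A,H \right)} = 1$
$E = 15$ ($E = 3 + 1 \left(6 + 6\right) = 3 + 1 \cdot 12 = 3 + 12 = 15$)
$B{\left(h,v \right)} = 0$
$B{\left(E,j{\left(0,-5 \right)} \right)} + 9 \left(\left(-2 - 0\right) - 3\right)^{2} = 0 + 9 \left(\left(-2 - 0\right) - 3\right)^{2} = 0 + 9 \left(\left(-2 + 0\right) - 3\right)^{2} = 0 + 9 \left(-2 - 3\right)^{2} = 0 + 9 \left(-5\right)^{2} = 0 + 9 \cdot 25 = 0 + 225 = 225$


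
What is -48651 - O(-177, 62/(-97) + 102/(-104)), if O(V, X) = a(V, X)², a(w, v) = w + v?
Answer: -2049502748017/25441936 ≈ -80556.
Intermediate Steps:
a(w, v) = v + w
O(V, X) = (V + X)² (O(V, X) = (X + V)² = (V + X)²)
-48651 - O(-177, 62/(-97) + 102/(-104)) = -48651 - (-177 + (62/(-97) + 102/(-104)))² = -48651 - (-177 + (62*(-1/97) + 102*(-1/104)))² = -48651 - (-177 + (-62/97 - 51/52))² = -48651 - (-177 - 8171/5044)² = -48651 - (-900959/5044)² = -48651 - 1*811727119681/25441936 = -48651 - 811727119681/25441936 = -2049502748017/25441936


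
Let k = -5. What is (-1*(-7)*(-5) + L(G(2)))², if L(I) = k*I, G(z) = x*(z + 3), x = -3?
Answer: 1600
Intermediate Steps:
G(z) = -9 - 3*z (G(z) = -3*(z + 3) = -3*(3 + z) = -9 - 3*z)
L(I) = -5*I
(-1*(-7)*(-5) + L(G(2)))² = (-1*(-7)*(-5) - 5*(-9 - 3*2))² = (7*(-5) - 5*(-9 - 6))² = (-35 - 5*(-15))² = (-35 + 75)² = 40² = 1600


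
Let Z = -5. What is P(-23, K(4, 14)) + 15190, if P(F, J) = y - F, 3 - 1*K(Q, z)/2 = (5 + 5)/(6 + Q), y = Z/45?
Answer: 136916/9 ≈ 15213.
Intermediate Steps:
y = -1/9 (y = -5/45 = -5*1/45 = -1/9 ≈ -0.11111)
K(Q, z) = 6 - 20/(6 + Q) (K(Q, z) = 6 - 2*(5 + 5)/(6 + Q) = 6 - 20/(6 + Q))
P(F, J) = -1/9 - F
P(-23, K(4, 14)) + 15190 = (-1/9 - 1*(-23)) + 15190 = (-1/9 + 23) + 15190 = 206/9 + 15190 = 136916/9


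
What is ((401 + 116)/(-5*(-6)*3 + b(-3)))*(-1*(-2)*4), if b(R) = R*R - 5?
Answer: 44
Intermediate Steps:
b(R) = -5 + R**2 (b(R) = R**2 - 5 = -5 + R**2)
((401 + 116)/(-5*(-6)*3 + b(-3)))*(-1*(-2)*4) = ((401 + 116)/(-5*(-6)*3 + (-5 + (-3)**2)))*(-1*(-2)*4) = (517/(30*3 + (-5 + 9)))*(2*4) = (517/(90 + 4))*8 = (517/94)*8 = (517*(1/94))*8 = (11/2)*8 = 44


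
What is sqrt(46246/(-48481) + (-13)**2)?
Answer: 3*sqrt(43886310187)/48481 ≈ 12.963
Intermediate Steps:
sqrt(46246/(-48481) + (-13)**2) = sqrt(46246*(-1/48481) + 169) = sqrt(-46246/48481 + 169) = sqrt(8147043/48481) = 3*sqrt(43886310187)/48481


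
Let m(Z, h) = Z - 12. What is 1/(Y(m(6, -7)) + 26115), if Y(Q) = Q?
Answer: 1/26109 ≈ 3.8301e-5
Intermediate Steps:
m(Z, h) = -12 + Z
1/(Y(m(6, -7)) + 26115) = 1/((-12 + 6) + 26115) = 1/(-6 + 26115) = 1/26109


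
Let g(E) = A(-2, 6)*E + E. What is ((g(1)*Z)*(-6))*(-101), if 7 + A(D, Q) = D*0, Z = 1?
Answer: -3636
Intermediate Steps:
A(D, Q) = -7 (A(D, Q) = -7 + D*0 = -7 + 0 = -7)
g(E) = -6*E (g(E) = -7*E + E = -6*E)
((g(1)*Z)*(-6))*(-101) = ((-6*1*1)*(-6))*(-101) = (-6*1*(-6))*(-101) = -6*(-6)*(-101) = 36*(-101) = -3636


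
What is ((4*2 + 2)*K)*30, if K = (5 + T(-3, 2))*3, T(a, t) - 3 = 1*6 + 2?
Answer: 14400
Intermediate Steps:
T(a, t) = 11 (T(a, t) = 3 + (1*6 + 2) = 3 + (6 + 2) = 3 + 8 = 11)
K = 48 (K = (5 + 11)*3 = 16*3 = 48)
((4*2 + 2)*K)*30 = ((4*2 + 2)*48)*30 = ((8 + 2)*48)*30 = (10*48)*30 = 480*30 = 14400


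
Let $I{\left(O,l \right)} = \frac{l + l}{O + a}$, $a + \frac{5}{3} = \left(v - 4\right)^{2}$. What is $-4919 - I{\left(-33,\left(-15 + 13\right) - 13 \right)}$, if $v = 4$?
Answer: $- \frac{255833}{52} \approx -4919.9$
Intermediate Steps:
$a = - \frac{5}{3}$ ($a = - \frac{5}{3} + \left(4 - 4\right)^{2} = - \frac{5}{3} + 0^{2} = - \frac{5}{3} + 0 = - \frac{5}{3} \approx -1.6667$)
$I{\left(O,l \right)} = \frac{2 l}{- \frac{5}{3} + O}$ ($I{\left(O,l \right)} = \frac{l + l}{O - \frac{5}{3}} = \frac{2 l}{- \frac{5}{3} + O}$)
$-4919 - I{\left(-33,\left(-15 + 13\right) - 13 \right)} = -4919 - \frac{6 \left(\left(-15 + 13\right) - 13\right)}{-5 + 3 \left(-33\right)} = -4919 - \frac{6 \left(-2 - 13\right)}{-5 - 99} = -4919 - 6 \left(-15\right) \frac{1}{-104} = -4919 - 6 \left(-15\right) \left(- \frac{1}{104}\right) = -4919 - \frac{45}{52} = - \frac{255833}{52}$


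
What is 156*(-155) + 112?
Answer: -24068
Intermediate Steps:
156*(-155) + 112 = -24180 + 112 = -24068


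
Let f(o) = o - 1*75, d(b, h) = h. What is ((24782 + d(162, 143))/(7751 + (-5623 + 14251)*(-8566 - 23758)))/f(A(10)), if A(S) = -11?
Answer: 24925/23984000006 ≈ 1.0392e-6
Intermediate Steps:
f(o) = -75 + o (f(o) = o - 75 = -75 + o)
((24782 + d(162, 143))/(7751 + (-5623 + 14251)*(-8566 - 23758)))/f(A(10)) = ((24782 + 143)/(7751 + (-5623 + 14251)*(-8566 - 23758)))/(-75 - 11) = (24925/(7751 + 8628*(-32324)))/(-86) = (24925/(7751 - 278891472))*(-1/86) = (24925/(-278883721))*(-1/86) = (24925*(-1/278883721))*(-1/86) = -24925/278883721*(-1/86) = 24925/23984000006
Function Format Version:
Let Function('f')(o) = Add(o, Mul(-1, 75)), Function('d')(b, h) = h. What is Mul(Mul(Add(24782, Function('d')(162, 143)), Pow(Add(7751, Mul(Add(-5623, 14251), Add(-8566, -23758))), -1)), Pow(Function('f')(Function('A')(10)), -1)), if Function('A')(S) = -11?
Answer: Rational(24925, 23984000006) ≈ 1.0392e-6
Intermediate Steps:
Function('f')(o) = Add(-75, o) (Function('f')(o) = Add(o, -75) = Add(-75, o))
Mul(Mul(Add(24782, Function('d')(162, 143)), Pow(Add(7751, Mul(Add(-5623, 14251), Add(-8566, -23758))), -1)), Pow(Function('f')(Function('A')(10)), -1)) = Mul(Mul(Add(24782, 143), Pow(Add(7751, Mul(Add(-5623, 14251), Add(-8566, -23758))), -1)), Pow(Add(-75, -11), -1)) = Mul(Mul(24925, Pow(Add(7751, Mul(8628, -32324)), -1)), Pow(-86, -1)) = Mul(Mul(24925, Pow(Add(7751, -278891472), -1)), Rational(-1, 86)) = Mul(Mul(24925, Pow(-278883721, -1)), Rational(-1, 86)) = Mul(Mul(24925, Rational(-1, 278883721)), Rational(-1, 86)) = Mul(Rational(-24925, 278883721), Rational(-1, 86)) = Rational(24925, 23984000006)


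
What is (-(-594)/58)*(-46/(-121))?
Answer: 1242/319 ≈ 3.8934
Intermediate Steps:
(-(-594)/58)*(-46/(-121)) = (-(-594)/58)*(-46*(-1/121)) = -6*(-99/58)*(46/121) = (297/29)*(46/121) = 1242/319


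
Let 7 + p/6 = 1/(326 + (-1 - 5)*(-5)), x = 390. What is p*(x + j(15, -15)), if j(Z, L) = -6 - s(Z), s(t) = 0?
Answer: -1434816/89 ≈ -16122.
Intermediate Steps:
j(Z, L) = -6 (j(Z, L) = -6 - 1*0 = -6 + 0 = -6)
p = -7473/178 (p = -42 + 6/(326 + (-1 - 5)*(-5)) = -42 + 6/(326 - 6*(-5)) = -42 + 6/(326 + 30) = -42 + 6/356 = -42 + 6*(1/356) = -42 + 3/178 = -7473/178 ≈ -41.983)
p*(x + j(15, -15)) = -7473*(390 - 6)/178 = -7473/178*384 = -1434816/89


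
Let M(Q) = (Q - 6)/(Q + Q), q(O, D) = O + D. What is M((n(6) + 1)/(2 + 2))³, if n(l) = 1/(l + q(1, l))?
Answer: -3307949/2744 ≈ -1205.5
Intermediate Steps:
q(O, D) = D + O
n(l) = 1/(1 + 2*l) (n(l) = 1/(l + (l + 1)) = 1/(l + (1 + l)) = 1/(1 + 2*l))
M(Q) = (-6 + Q)/(2*Q) (M(Q) = (-6 + Q)/((2*Q)) = (-6 + Q)*(1/(2*Q)) = (-6 + Q)/(2*Q))
M((n(6) + 1)/(2 + 2))³ = ((-6 + (1/(1 + 2*6) + 1)/(2 + 2))/(2*(((1/(1 + 2*6) + 1)/(2 + 2)))))³ = ((-6 + (1/(1 + 12) + 1)/4)/(2*(((1/(1 + 12) + 1)/4))))³ = ((-6 + (1/13 + 1)*(¼))/(2*(((1/13 + 1)*(¼)))))³ = ((-6 + (14/13)*(¼))/(2*(((14/13)*(¼)))))³ = ((-6 + 7/26)/(2*(7/26)))³ = ((½)*(26/7)*(-149/26))³ = (-149/14)³ = -3307949/2744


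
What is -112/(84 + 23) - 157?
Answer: -16911/107 ≈ -158.05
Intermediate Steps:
-112/(84 + 23) - 157 = -112/107 - 157 = -16911/107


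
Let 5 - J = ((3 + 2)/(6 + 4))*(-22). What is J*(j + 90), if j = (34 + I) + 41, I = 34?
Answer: 3184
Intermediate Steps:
j = 109 (j = (34 + 34) + 41 = 68 + 41 = 109)
J = 16 (J = 5 - (3 + 2)/(6 + 4)*(-22) = 5 - 5/10*(-22) = 5 - 5*(⅒)*(-22) = 5 - (-22)/2 = 5 - 1*(-11) = 5 + 11 = 16)
J*(j + 90) = 16*(109 + 90) = 16*199 = 3184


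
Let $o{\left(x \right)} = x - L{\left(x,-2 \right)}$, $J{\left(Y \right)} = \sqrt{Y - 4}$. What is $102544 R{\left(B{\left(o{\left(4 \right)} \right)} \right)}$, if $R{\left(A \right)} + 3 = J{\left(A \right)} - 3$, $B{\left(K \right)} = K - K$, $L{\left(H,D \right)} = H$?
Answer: $-615264 + 205088 i \approx -6.1526 \cdot 10^{5} + 2.0509 \cdot 10^{5} i$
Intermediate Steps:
$J{\left(Y \right)} = \sqrt{-4 + Y}$
$o{\left(x \right)} = 0$ ($o{\left(x \right)} = x - x = 0$)
$B{\left(K \right)} = 0$
$R{\left(A \right)} = -6 + \sqrt{-4 + A}$ ($R{\left(A \right)} = -3 + \left(\sqrt{-4 + A} - 3\right) = -3 + \left(-3 + \sqrt{-4 + A}\right) = -6 + \sqrt{-4 + A}$)
$102544 R{\left(B{\left(o{\left(4 \right)} \right)} \right)} = 102544 \left(-6 + \sqrt{-4 + 0}\right) = 102544 \left(-6 + \sqrt{-4}\right) = 102544 \left(-6 + 2 i\right) = -615264 + 205088 i$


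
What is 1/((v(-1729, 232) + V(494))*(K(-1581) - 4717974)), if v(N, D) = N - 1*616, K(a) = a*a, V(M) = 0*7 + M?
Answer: 1/4106282463 ≈ 2.4353e-10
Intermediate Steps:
V(M) = M (V(M) = 0 + M = M)
K(a) = a²
v(N, D) = -616 + N (v(N, D) = N - 616 = -616 + N)
1/((v(-1729, 232) + V(494))*(K(-1581) - 4717974)) = 1/(((-616 - 1729) + 494)*((-1581)² - 4717974)) = 1/((-2345 + 494)*(2499561 - 4717974)) = 1/(-1851*(-2218413)) = 1/4106282463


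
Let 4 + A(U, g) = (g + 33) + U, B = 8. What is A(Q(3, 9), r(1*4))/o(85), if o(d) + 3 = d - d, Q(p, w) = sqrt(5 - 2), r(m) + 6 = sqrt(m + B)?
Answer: -23/3 - sqrt(3) ≈ -9.3987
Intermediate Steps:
r(m) = -6 + sqrt(8 + m) (r(m) = -6 + sqrt(m + 8) = -6 + sqrt(8 + m))
Q(p, w) = sqrt(3)
A(U, g) = 29 + U + g (A(U, g) = -4 + ((g + 33) + U) = -4 + ((33 + g) + U) = -4 + (33 + U + g) = 29 + U + g)
o(d) = -3 (o(d) = -3 + (d - d) = -3 + 0 = -3)
A(Q(3, 9), r(1*4))/o(85) = (29 + sqrt(3) + (-6 + sqrt(8 + 1*4)))/(-3) = (29 + sqrt(3) + (-6 + sqrt(8 + 4)))*(-1/3) = (29 + sqrt(3) + (-6 + sqrt(12)))*(-1/3) = (29 + sqrt(3) + (-6 + 2*sqrt(3)))*(-1/3) = (23 + 3*sqrt(3))*(-1/3) = -23/3 - sqrt(3)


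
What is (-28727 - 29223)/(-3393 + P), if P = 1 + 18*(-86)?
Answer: 305/26 ≈ 11.731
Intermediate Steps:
P = -1547 (P = 1 - 1548 = -1547)
(-28727 - 29223)/(-3393 + P) = (-28727 - 29223)/(-3393 - 1547) = -57950/(-4940) = -57950*(-1/4940) = 305/26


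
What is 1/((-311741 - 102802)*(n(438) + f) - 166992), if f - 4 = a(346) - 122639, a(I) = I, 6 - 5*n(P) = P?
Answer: 5/253648492251 ≈ 1.9712e-11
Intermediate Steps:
n(P) = 6/5 - P/5
f = -122289 (f = 4 + (346 - 122639) = 4 - 122293 = -122289)
1/((-311741 - 102802)*(n(438) + f) - 166992) = 1/((-311741 - 102802)*((6/5 - 1/5*438) - 122289) - 166992) = 1/(-414543*((6/5 - 438/5) - 122289) - 166992) = 1/(-414543*(-432/5 - 122289) - 166992) = 1/(-414543*(-611877/5) - 166992) = 1/(253649327211/5 - 166992) = 1/(253648492251/5) = 5/253648492251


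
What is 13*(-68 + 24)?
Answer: -572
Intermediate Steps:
13*(-68 + 24) = 13*(-44) = -572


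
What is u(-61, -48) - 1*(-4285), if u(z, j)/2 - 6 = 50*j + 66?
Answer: -371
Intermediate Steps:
u(z, j) = 144 + 100*j (u(z, j) = 12 + 2*(50*j + 66) = 12 + 2*(66 + 50*j) = 12 + (132 + 100*j) = 144 + 100*j)
u(-61, -48) - 1*(-4285) = (144 + 100*(-48)) - 1*(-4285) = (144 - 4800) + 4285 = -4656 + 4285 = -371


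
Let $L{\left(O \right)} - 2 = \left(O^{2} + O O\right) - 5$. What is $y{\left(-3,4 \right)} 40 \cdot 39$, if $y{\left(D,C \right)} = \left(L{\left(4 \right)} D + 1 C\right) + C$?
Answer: $-123240$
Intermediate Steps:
$L{\left(O \right)} = -3 + 2 O^{2}$ ($L{\left(O \right)} = 2 - \left(5 - O^{2} - O O\right) = 2 + \left(\left(O^{2} + O^{2}\right) - 5\right) = 2 + \left(2 O^{2} - 5\right) = 2 + \left(-5 + 2 O^{2}\right) = -3 + 2 O^{2}$)
$y{\left(D,C \right)} = 2 C + 29 D$ ($y{\left(D,C \right)} = \left(\left(-3 + 2 \cdot 4^{2}\right) D + 1 C\right) + C = \left(\left(-3 + 2 \cdot 16\right) D + C\right) + C = \left(\left(-3 + 32\right) D + C\right) + C = \left(29 D + C\right) + C = \left(C + 29 D\right) + C = 2 C + 29 D$)
$y{\left(-3,4 \right)} 40 \cdot 39 = \left(2 \cdot 4 + 29 \left(-3\right)\right) 40 \cdot 39 = \left(8 - 87\right) 40 \cdot 39 = \left(-79\right) 40 \cdot 39 = \left(-3160\right) 39 = -123240$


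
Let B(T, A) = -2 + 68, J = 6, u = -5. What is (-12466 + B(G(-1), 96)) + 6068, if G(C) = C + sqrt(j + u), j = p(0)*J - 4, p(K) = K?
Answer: -6332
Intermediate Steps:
j = -4 (j = 0*6 - 4 = 0 - 4 = -4)
G(C) = C + 3*I (G(C) = C + sqrt(-4 - 5) = C + sqrt(-9) = C + 3*I)
B(T, A) = 66
(-12466 + B(G(-1), 96)) + 6068 = (-12466 + 66) + 6068 = -12400 + 6068 = -6332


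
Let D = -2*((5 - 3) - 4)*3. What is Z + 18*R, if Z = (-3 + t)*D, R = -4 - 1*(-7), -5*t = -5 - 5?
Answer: 42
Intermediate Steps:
t = 2 (t = -(-5 - 5)/5 = -⅕*(-10) = 2)
D = 12 (D = -2*(2 - 4)*3 = -2*(-2)*3 = 4*3 = 12)
R = 3 (R = -4 + 7 = 3)
Z = -12 (Z = (-3 + 2)*12 = -1*12 = -12)
Z + 18*R = -12 + 18*3 = -12 + 54 = 42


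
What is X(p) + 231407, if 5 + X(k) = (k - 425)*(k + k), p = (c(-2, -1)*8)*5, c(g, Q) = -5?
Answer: 481402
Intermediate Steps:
p = -200 (p = -5*8*5 = -40*5 = -200)
X(k) = -5 + 2*k*(-425 + k) (X(k) = -5 + (k - 425)*(k + k) = -5 + (-425 + k)*(2*k) = -5 + 2*k*(-425 + k))
X(p) + 231407 = (-5 - 850*(-200) + 2*(-200)**2) + 231407 = (-5 + 170000 + 2*40000) + 231407 = (-5 + 170000 + 80000) + 231407 = 249995 + 231407 = 481402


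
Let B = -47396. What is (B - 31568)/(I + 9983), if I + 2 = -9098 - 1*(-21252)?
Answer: -4156/1165 ≈ -3.5674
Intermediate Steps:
I = 12152 (I = -2 + (-9098 - 1*(-21252)) = -2 + (-9098 + 21252) = -2 + 12154 = 12152)
(B - 31568)/(I + 9983) = (-47396 - 31568)/(12152 + 9983) = -78964/22135 = -78964*1/22135 = -4156/1165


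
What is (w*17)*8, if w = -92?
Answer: -12512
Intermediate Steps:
(w*17)*8 = -92*17*8 = -1564*8 = -12512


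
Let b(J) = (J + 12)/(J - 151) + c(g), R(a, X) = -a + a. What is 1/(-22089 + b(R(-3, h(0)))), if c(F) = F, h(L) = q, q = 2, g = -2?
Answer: -151/3335753 ≈ -4.5267e-5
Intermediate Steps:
h(L) = 2
R(a, X) = 0
b(J) = -2 + (12 + J)/(-151 + J) (b(J) = (J + 12)/(J - 151) - 2 = (12 + J)/(-151 + J) - 2 = -2 + (12 + J)/(-151 + J))
1/(-22089 + b(R(-3, h(0)))) = 1/(-22089 + (314 - 1*0)/(-151 + 0)) = 1/(-22089 + (314 + 0)/(-151)) = 1/(-22089 - 1/151*314) = 1/(-22089 - 314/151) = 1/(-3335753/151) = -151/3335753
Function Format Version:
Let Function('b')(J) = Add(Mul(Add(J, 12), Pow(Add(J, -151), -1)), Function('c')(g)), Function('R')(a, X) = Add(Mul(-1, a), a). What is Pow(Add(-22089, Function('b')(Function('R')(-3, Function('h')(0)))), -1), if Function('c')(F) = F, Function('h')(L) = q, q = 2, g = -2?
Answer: Rational(-151, 3335753) ≈ -4.5267e-5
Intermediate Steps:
Function('h')(L) = 2
Function('R')(a, X) = 0
Function('b')(J) = Add(-2, Mul(Pow(Add(-151, J), -1), Add(12, J))) (Function('b')(J) = Add(Mul(Add(J, 12), Pow(Add(J, -151), -1)), -2) = Add(Mul(Add(12, J), Pow(Add(-151, J), -1)), -2) = Add(Mul(Pow(Add(-151, J), -1), Add(12, J)), -2) = Add(-2, Mul(Pow(Add(-151, J), -1), Add(12, J))))
Pow(Add(-22089, Function('b')(Function('R')(-3, Function('h')(0)))), -1) = Pow(Add(-22089, Mul(Pow(Add(-151, 0), -1), Add(314, Mul(-1, 0)))), -1) = Pow(Add(-22089, Mul(Pow(-151, -1), Add(314, 0))), -1) = Pow(Add(-22089, Mul(Rational(-1, 151), 314)), -1) = Pow(Add(-22089, Rational(-314, 151)), -1) = Pow(Rational(-3335753, 151), -1) = Rational(-151, 3335753)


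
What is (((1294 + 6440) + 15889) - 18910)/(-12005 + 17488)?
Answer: 4713/5483 ≈ 0.85957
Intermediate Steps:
(((1294 + 6440) + 15889) - 18910)/(-12005 + 17488) = ((7734 + 15889) - 18910)/5483 = (23623 - 18910)*(1/5483) = 4713*(1/5483) = 4713/5483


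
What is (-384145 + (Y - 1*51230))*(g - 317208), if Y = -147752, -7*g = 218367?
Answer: 1422143539521/7 ≈ 2.0316e+11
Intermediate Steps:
g = -218367/7 (g = -1/7*218367 = -218367/7 ≈ -31195.)
(-384145 + (Y - 1*51230))*(g - 317208) = (-384145 + (-147752 - 1*51230))*(-218367/7 - 317208) = (-384145 + (-147752 - 51230))*(-2438823/7) = (-384145 - 198982)*(-2438823/7) = -583127*(-2438823/7) = 1422143539521/7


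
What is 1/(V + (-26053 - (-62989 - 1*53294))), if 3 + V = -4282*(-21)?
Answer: 1/180149 ≈ 5.5510e-6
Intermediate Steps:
V = 89919 (V = -3 - 4282*(-21) = -3 + 89922 = 89919)
1/(V + (-26053 - (-62989 - 1*53294))) = 1/(89919 + (-26053 - (-62989 - 1*53294))) = 1/(89919 + (-26053 - (-62989 - 53294))) = 1/(89919 + (-26053 - 1*(-116283))) = 1/(89919 + (-26053 + 116283)) = 1/(89919 + 90230) = 1/180149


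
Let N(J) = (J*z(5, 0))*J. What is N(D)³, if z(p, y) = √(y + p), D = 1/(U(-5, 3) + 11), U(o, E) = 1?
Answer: 5*√5/2985984 ≈ 3.7443e-6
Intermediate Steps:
D = 1/12 (D = 1/(1 + 11) = 1/12 ≈ 0.083333)
z(p, y) = √(p + y)
N(J) = √5*J² (N(J) = (J*√(5 + 0))*J = (J*√5)*J = √5*J²)
N(D)³ = (√5*(1/12)²)³ = (√5*(1/144))³ = (√5/144)³ = 5*√5/2985984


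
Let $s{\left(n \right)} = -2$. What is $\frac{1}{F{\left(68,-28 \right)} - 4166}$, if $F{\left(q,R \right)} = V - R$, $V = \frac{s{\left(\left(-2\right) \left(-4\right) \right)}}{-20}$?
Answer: $- \frac{10}{41379} \approx -0.00024167$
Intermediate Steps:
$V = \frac{1}{10}$ ($V = - \frac{2}{-20} = \left(-2\right) \left(- \frac{1}{20}\right) = \frac{1}{10} \approx 0.1$)
$F{\left(q,R \right)} = \frac{1}{10} - R$
$\frac{1}{F{\left(68,-28 \right)} - 4166} = \frac{1}{\left(\frac{1}{10} - -28\right) - 4166} = \frac{1}{\left(\frac{1}{10} + 28\right) - 4166} = \frac{1}{\frac{281}{10} - 4166} = \frac{1}{- \frac{41379}{10}} = - \frac{10}{41379}$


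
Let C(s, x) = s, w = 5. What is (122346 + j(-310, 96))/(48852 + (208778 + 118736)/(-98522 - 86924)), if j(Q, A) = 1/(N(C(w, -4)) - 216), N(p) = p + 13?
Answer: 2246168962561/896848967322 ≈ 2.5045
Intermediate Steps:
N(p) = 13 + p
j(Q, A) = -1/198 (j(Q, A) = 1/((13 + 5) - 216) = 1/(18 - 216) = 1/(-198) = -1/198)
(122346 + j(-310, 96))/(48852 + (208778 + 118736)/(-98522 - 86924)) = (122346 - 1/198)/(48852 + (208778 + 118736)/(-98522 - 86924)) = 24224507/(198*(48852 + 327514/(-185446))) = 24224507/(198*(48852 + 327514*(-1/185446))) = 24224507/(198*(48852 - 163757/92723)) = 24224507/(198*(4529540239/92723)) = (24224507/198)*(92723/4529540239) = 2246168962561/896848967322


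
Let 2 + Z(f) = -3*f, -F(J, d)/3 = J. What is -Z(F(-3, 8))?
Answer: 29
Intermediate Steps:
F(J, d) = -3*J
Z(f) = -2 - 3*f
-Z(F(-3, 8)) = -(-2 - (-9)*(-3)) = -(-2 - 3*9) = -(-2 - 27) = -1*(-29) = 29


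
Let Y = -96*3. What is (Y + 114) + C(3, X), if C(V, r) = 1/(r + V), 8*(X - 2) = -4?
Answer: -1564/9 ≈ -173.78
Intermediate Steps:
X = 3/2 (X = 2 + (⅛)*(-4) = 2 - ½ = 3/2 ≈ 1.5000)
C(V, r) = 1/(V + r)
Y = -288
(Y + 114) + C(3, X) = (-288 + 114) + 1/(3 + 3/2) = -174 + 1/(9/2) = -174 + 2/9 = -1564/9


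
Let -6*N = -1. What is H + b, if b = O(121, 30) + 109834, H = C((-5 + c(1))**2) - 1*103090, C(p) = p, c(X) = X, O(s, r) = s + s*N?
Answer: 41407/6 ≈ 6901.2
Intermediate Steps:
N = 1/6 (N = -1/6*(-1) = 1/6 ≈ 0.16667)
O(s, r) = 7*s/6 (O(s, r) = s + s*(1/6) = s + s/6 = 7*s/6)
H = -103074 (H = (-5 + 1)**2 - 1*103090 = (-4)**2 - 103090 = 16 - 103090 = -103074)
b = 659851/6 (b = (7/6)*121 + 109834 = 847/6 + 109834 = 659851/6 ≈ 1.0998e+5)
H + b = -103074 + 659851/6 = 41407/6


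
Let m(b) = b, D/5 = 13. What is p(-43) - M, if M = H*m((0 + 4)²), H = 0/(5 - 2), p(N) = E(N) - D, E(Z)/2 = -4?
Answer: -73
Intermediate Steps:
E(Z) = -8 (E(Z) = 2*(-4) = -8)
D = 65 (D = 5*13 = 65)
p(N) = -73 (p(N) = -8 - 1*65 = -8 - 65 = -73)
H = 0 (H = 0/3 = 0*(⅓) = 0)
M = 0 (M = 0*(0 + 4)² = 0*4² = 0*16 = 0)
p(-43) - M = -73 - 1*0 = -73 + 0 = -73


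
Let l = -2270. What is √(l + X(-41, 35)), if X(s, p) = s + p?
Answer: 2*I*√569 ≈ 47.707*I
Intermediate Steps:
X(s, p) = p + s
√(l + X(-41, 35)) = √(-2270 + (35 - 41)) = √(-2270 - 6) = √(-2276) = 2*I*√569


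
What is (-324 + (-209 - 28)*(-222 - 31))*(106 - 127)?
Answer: -1252377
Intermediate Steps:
(-324 + (-209 - 28)*(-222 - 31))*(106 - 127) = (-324 - 237*(-253))*(-21) = (-324 + 59961)*(-21) = 59637*(-21) = -1252377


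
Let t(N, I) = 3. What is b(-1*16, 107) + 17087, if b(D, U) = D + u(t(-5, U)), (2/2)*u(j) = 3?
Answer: 17074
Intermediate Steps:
u(j) = 3
b(D, U) = 3 + D (b(D, U) = D + 3 = 3 + D)
b(-1*16, 107) + 17087 = (3 - 1*16) + 17087 = (3 - 16) + 17087 = -13 + 17087 = 17074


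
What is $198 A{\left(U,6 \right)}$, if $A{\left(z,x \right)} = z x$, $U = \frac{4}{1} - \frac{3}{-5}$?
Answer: $\frac{27324}{5} \approx 5464.8$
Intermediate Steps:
$U = \frac{23}{5}$ ($U = 4 \cdot 1 - - \frac{3}{5} = 4 + \frac{3}{5} = \frac{23}{5} \approx 4.6$)
$A{\left(z,x \right)} = x z$
$198 A{\left(U,6 \right)} = 198 \cdot 6 \cdot \frac{23}{5} = 198 \cdot \frac{138}{5} = \frac{27324}{5}$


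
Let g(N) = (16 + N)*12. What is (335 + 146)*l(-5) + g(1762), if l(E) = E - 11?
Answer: 13640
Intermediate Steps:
l(E) = -11 + E
g(N) = 192 + 12*N
(335 + 146)*l(-5) + g(1762) = (335 + 146)*(-11 - 5) + (192 + 12*1762) = 481*(-16) + (192 + 21144) = -7696 + 21336 = 13640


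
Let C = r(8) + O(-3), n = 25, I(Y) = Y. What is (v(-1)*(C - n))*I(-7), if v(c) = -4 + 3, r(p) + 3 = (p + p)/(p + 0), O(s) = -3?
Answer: -203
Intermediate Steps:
r(p) = -1 (r(p) = -3 + (p + p)/(p + 0) = -3 + (2*p)/p = -3 + 2 = -1)
v(c) = -1
C = -4 (C = -1 - 3 = -4)
(v(-1)*(C - n))*I(-7) = -(-4 - 1*25)*(-7) = -(-4 - 25)*(-7) = -1*(-29)*(-7) = 29*(-7) = -203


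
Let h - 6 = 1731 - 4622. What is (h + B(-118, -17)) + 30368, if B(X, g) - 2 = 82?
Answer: 27567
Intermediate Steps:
B(X, g) = 84 (B(X, g) = 2 + 82 = 84)
h = -2885 (h = 6 + (1731 - 4622) = 6 - 2891 = -2885)
(h + B(-118, -17)) + 30368 = (-2885 + 84) + 30368 = -2801 + 30368 = 27567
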